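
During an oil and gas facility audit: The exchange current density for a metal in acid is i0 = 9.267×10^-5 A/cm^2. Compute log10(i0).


i0 = 9.267×10^-5 A/cm^2
log10(i0) = -4.033

-4.033


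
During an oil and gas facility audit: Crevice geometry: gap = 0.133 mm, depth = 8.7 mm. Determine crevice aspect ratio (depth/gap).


Aspect ratio = depth / gap
Ratio = 8.7 / 0.133 = 65.4

65.4


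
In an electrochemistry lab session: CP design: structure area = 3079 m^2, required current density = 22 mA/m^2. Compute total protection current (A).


I = area * current density, then convert mA → A (÷1000)
I = 3079 * 22 / 1000 = 67.74 A

67.74 A


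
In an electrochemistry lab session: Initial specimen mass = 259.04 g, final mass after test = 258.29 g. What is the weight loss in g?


Weight loss = initial − final
WL = 259.04 − 258.29 = 0.75 g

0.75 g


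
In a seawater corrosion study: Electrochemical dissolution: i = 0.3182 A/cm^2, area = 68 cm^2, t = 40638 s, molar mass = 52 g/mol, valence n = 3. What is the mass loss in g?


Apply Faraday's law: m = i*A*t*M / (n*F)
Total charge passed Q = i*A*t = 0.3182*68*40638 = 879308.7888 C
m = Q*M/(n*F) = 879308.7888*52/(3*96485) = 157.966 g

157.966 g


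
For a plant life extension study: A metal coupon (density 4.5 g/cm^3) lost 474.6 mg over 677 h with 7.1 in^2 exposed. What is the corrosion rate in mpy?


Apply the mpy weight-loss relation: CR = 534 * W / (D * A * T)
Numerator: 534 * 474.6 = 253436.4
Denominator: 4.5 * 7.1 * 677 = 21630.15
CR = 253436.4 / 21630.15 = 11.71681 mpy

11.71681 mpy


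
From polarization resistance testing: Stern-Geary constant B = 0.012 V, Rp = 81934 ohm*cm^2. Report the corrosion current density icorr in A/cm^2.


Apply the Stern-Geary relation: icorr = B / Rp
icorr = 0.012 / 81934 = 1.465×10^-7 A/cm^2

1.465×10^-7 A/cm^2


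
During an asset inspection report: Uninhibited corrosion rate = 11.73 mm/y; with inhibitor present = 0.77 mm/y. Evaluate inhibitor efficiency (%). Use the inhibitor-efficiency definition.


Apply the inhibitor-efficiency definition: IE = (CR_blank − CR_inh)/CR_blank × 100
IE = (11.73 − 0.77) / 11.73 × 100
IE = 10.96 / 11.73 × 100 = 93.4 %

93.4 %


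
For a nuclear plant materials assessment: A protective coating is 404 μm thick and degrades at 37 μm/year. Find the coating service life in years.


Service life = thickness / degradation rate
Life = 404 / 37 = 10.9 years

10.9 years


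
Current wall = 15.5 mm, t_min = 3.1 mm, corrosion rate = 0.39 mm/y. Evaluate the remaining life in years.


Apply the remaining-life relation: RL = (t_current − t_min) / CR
RL = (15.5 − 3.1) / 0.39 = 12.4 / 0.39 = 31.8 years

31.8 years


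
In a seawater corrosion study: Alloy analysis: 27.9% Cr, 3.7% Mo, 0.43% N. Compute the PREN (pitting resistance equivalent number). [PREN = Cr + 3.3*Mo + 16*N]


Apply the PREN formula: PREN = Cr + 3.3*Mo + 16*N
PREN = 27.9 + 3.3*3.7 + 16*0.43
PREN = 27.9 + 12.21 + 6.88 = 46.99

46.99


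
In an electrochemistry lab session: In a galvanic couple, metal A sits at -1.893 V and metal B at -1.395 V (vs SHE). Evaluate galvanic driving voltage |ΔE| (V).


Driving voltage is the absolute potential difference.
|ΔE| = |-1.893 − (-1.395)| = 0.498 V

0.498 V


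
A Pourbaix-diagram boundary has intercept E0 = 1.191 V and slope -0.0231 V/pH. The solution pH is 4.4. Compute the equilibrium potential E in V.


Apply the Pourbaix line equation: E = E0 + slope*pH
E = 1.191 + (-0.0231)*4.4 = 1.191 + (-0.10164) = 1.08936 V
Rounded to 4 decimal places: E = 1.0894 V

1.0894 V


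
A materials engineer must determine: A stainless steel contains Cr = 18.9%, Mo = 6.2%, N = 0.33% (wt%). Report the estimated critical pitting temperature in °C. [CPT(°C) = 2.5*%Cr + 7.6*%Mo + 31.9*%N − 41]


Apply the ASTM G48 empirical CPT estimate: CPT(°C) = 2.5*%Cr + 7.6*%Mo + 31.9*%N − 41
2.5*18.9 = 47.25; 7.6*6.2 = 47.12; 31.9*0.33 = 10.527
CPT = 47.25 + 47.12 + 10.527 − 41 = 63.897 °C
Rounded to 0.1 °C: CPT ≈ 63.9 °C

63.9 °C


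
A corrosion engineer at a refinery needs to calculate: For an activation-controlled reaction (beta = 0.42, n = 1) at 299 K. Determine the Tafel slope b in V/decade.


Apply the Tafel slope relation: b = 2.303*R*T/(beta*n*F)
Numerator: 2.303 * 8.314 * 299 = 5725.0
Denominator: 0.42 * 1 * 96485 = 40523.7
b = 5725.0 / 40523.7 = 0.1413 V/decade

0.1413 V/decade


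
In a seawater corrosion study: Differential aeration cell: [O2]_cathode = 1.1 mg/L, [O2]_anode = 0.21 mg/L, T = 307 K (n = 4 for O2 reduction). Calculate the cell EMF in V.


Apply the Nernst concentration-cell relation: E = (RT/nF)*ln(C_cathode/C_anode)
RT/nF = 8.314*307/(4*96485) = 0.00661346 V
ln(1.1/0.21) = 1.65596
E = 0.00661346 * 1.65596 = 0.01095 V

0.01095 V


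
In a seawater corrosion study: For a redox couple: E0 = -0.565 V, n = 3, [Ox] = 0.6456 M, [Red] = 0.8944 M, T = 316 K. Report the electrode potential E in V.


Apply the Nernst equation: E = E0 + (RT/nF)*ln([Ox]/[Red])
Step 1: RT/nF = 8.314*316/(3*96485) = 0.00907645 V
Step 2: [Ox]/[Red] = 0.6456/0.8944 = 0.721825
Step 3: ln(0.721825) = -0.325973
Step 4: correction = 0.00907645 * -0.325973 = -0.003 V
E = -0.565 + -0.003 = -0.568 V

-0.568 V


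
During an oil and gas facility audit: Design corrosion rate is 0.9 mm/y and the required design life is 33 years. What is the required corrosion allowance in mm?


Corrosion allowance = CR × design life
CA = 0.9 * 33 = 29.7 mm

29.7 mm


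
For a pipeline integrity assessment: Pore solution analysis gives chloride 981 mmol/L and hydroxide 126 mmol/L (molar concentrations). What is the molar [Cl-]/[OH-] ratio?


Threshold parameter = [Cl-] / [OH-] (molar basis; both in mmol/L, so units cancel)
Ratio = 981 / 126 = 7.79

7.79


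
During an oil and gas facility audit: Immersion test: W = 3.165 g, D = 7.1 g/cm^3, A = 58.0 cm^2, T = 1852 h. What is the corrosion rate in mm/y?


Apply the mm/y weight-loss relation: CR = 87600 * W / (D * A * T)
Numerator: 87600 * 3.165 = 277254.0
Denominator: 7.1 * 58.0 * 1852 = 762653.6
CR = 277254.0 / 762653.6 = 0.363539 mm/y

0.363539 mm/y


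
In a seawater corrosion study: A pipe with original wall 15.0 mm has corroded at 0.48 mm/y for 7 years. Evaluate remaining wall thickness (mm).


Remaining wall = original − CR × time
t = 15.0 − 0.48*7 = 15.0 − 3.36 = 11.64 mm

11.64 mm


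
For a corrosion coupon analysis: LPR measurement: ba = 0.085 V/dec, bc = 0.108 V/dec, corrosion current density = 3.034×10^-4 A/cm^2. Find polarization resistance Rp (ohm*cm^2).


Apply the Stern-Geary equation: Rp = ba*bc / (2.303*icorr*(ba+bc))
ba*bc = 0.085*0.108 = 0.00918
ba+bc = 0.193; 2.303*icorr*(ba+bc) = 2.303*3.034×10^-4*0.193 = 1.3485493×10^-4
Rp = 0.00918 / 1.3485493×10^-4 = 68.07 ohm*cm^2

68.07 ohm*cm^2


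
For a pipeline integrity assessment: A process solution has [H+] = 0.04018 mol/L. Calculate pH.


pH = −log10[H+]
pH = −log10(0.04018) = 1.4

1.4


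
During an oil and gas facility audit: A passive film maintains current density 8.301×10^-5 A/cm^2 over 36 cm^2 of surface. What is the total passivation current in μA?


I = i_pass * A, then convert A → μA (×10^6)
I = 8.301×10^-5 * 36 * 10^6 = 2988.36 μA

2988.36 μA


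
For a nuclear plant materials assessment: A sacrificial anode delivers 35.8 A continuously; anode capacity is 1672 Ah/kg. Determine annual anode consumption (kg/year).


Annual consumption = current * hours per year / capacity
Rate = 35.8 * 8760 / 1672 = 187.6 kg/year

187.6 kg/year


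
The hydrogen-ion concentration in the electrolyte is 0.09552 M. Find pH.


pH = −log10[H+]
pH = −log10(0.09552) = 1.02

1.02


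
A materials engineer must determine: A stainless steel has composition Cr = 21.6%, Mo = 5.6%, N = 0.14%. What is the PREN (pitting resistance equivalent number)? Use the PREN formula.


Apply the PREN formula: PREN = Cr + 3.3*Mo + 16*N
PREN = 21.6 + 3.3*5.6 + 16*0.14
PREN = 21.6 + 18.48 + 2.24 = 42.32

42.32


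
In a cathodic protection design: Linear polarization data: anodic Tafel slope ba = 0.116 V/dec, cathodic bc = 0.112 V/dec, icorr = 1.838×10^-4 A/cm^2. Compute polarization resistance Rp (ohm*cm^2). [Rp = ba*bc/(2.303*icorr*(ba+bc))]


Apply the Stern-Geary equation: Rp = ba*bc / (2.303*icorr*(ba+bc))
ba*bc = 0.116*0.112 = 0.012992
ba+bc = 0.228; 2.303*icorr*(ba+bc) = 2.303*1.838×10^-4*0.228 = 9.6510439×10^-5
Rp = 0.012992 / 9.6510439×10^-5 = 134.62 ohm*cm^2

134.62 ohm*cm^2


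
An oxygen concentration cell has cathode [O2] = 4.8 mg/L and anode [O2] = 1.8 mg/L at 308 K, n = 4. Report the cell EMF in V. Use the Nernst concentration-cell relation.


Apply the Nernst concentration-cell relation: E = (RT/nF)*ln(C_cathode/C_anode)
RT/nF = 8.314*308/(4*96485) = 0.006635 V
ln(4.8/1.8) = 0.98083
E = 0.006635 * 0.98083 = 0.00651 V

0.00651 V


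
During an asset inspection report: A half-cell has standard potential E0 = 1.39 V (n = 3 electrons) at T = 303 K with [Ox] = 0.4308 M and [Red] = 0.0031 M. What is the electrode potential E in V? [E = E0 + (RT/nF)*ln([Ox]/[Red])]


Apply the Nernst equation: E = E0 + (RT/nF)*ln([Ox]/[Red])
Step 1: RT/nF = 8.314*303/(3*96485) = 0.00870305 V
Step 2: [Ox]/[Red] = 0.4308/0.0031 = 138.967742
Step 3: ln(138.967742) = 4.934242
Step 4: correction = 0.00870305 * 4.934242 = 0.043 V
E = 1.39 + 0.043 = 1.433 V

1.433 V


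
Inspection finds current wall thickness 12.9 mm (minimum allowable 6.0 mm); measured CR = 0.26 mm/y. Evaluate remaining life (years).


Apply the remaining-life relation: RL = (t_current − t_min) / CR
RL = (12.9 − 6.0) / 0.26 = 6.9 / 0.26 = 26.5 years

26.5 years


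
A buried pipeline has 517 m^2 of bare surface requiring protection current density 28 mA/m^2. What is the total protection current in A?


I = area * current density, then convert mA → A (÷1000)
I = 517 * 28 / 1000 = 14.48 A

14.48 A


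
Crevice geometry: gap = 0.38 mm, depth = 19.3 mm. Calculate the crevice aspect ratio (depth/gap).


Aspect ratio = depth / gap
Ratio = 19.3 / 0.38 = 50.8

50.8


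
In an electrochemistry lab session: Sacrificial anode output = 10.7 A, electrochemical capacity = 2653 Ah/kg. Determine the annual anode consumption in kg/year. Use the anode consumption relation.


Annual consumption = current * hours per year / capacity
Rate = 10.7 * 8760 / 2653 = 35.3 kg/year

35.3 kg/year


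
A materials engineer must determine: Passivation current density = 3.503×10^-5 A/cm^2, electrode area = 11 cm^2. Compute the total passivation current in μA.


I = i_pass * A, then convert A → μA (×10^6)
I = 3.503×10^-5 * 11 * 10^6 = 385.33 μA

385.33 μA


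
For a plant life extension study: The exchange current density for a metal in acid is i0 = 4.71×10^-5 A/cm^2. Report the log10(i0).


i0 = 4.71×10^-5 A/cm^2
log10(i0) = -4.327

-4.327


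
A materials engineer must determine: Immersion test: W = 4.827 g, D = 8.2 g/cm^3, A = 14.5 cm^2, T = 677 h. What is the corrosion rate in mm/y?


Apply the mm/y weight-loss relation: CR = 87600 * W / (D * A * T)
Numerator: 87600 * 4.827 = 422845.2
Denominator: 8.2 * 14.5 * 677 = 80495.3
CR = 422845.2 / 80495.3 = 5.25304 mm/y

5.25304 mm/y


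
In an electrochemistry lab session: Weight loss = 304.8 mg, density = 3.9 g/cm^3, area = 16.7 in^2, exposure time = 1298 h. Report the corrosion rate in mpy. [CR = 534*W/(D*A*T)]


Apply the mpy weight-loss relation: CR = 534 * W / (D * A * T)
Numerator: 534 * 304.8 = 162763.2
Denominator: 3.9 * 16.7 * 1298 = 84538.74
CR = 162763.2 / 84538.74 = 1.925 mpy

1.925 mpy


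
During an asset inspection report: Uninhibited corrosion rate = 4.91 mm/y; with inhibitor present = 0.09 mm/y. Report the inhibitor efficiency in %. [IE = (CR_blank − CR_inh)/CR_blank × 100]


Apply the inhibitor-efficiency definition: IE = (CR_blank − CR_inh)/CR_blank × 100
IE = (4.91 − 0.09) / 4.91 × 100
IE = 4.82 / 4.91 × 100 = 98.2 %

98.2 %


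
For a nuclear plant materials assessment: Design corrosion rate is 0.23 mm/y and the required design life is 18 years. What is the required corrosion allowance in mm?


Corrosion allowance = CR × design life
CA = 0.23 * 18 = 4.14 mm

4.14 mm


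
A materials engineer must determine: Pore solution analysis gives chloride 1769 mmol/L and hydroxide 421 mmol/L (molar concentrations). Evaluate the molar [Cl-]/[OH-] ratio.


Threshold parameter = [Cl-] / [OH-] (molar basis; both in mmol/L, so units cancel)
Ratio = 1769 / 421 = 4.2

4.2


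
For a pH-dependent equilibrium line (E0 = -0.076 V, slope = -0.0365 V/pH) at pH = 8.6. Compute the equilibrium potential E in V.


Apply the Pourbaix line equation: E = E0 + slope*pH
E = -0.076 + (-0.0365)*8.6 = -0.076 + (-0.3139) = -0.3899 V
Rounded to 3 decimal places: E = -0.390 V

-0.390 V


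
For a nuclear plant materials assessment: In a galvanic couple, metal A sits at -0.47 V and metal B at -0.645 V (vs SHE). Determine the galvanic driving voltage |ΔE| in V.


Driving voltage is the absolute potential difference.
|ΔE| = |-0.47 − (-0.645)| = 0.175 V

0.175 V


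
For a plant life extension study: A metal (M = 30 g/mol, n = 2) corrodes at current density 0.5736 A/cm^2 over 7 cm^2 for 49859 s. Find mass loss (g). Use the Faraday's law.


Apply Faraday's law: m = i*A*t*M / (n*F)
Total charge passed Q = i*A*t = 0.5736*7*49859 = 200193.8568 C
m = Q*M/(n*F) = 200193.8568*30/(2*96485) = 31.123 g

31.123 g


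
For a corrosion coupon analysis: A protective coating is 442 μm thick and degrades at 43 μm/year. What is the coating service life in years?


Service life = thickness / degradation rate
Life = 442 / 43 = 10.3 years

10.3 years


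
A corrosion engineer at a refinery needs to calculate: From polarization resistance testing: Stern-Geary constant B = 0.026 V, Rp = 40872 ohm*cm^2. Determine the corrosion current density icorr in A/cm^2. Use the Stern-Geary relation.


Apply the Stern-Geary relation: icorr = B / Rp
icorr = 0.026 / 40872 = 6.361×10^-7 A/cm^2

6.361×10^-7 A/cm^2


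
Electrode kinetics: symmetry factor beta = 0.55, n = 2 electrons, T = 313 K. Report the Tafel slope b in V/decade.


Apply the Tafel slope relation: b = 2.303*R*T/(beta*n*F)
Numerator: 2.303 * 8.314 * 313 = 5993.06
Denominator: 0.55 * 2 * 96485 = 106133.5
b = 5993.06 / 106133.5 = 0.0565 V/decade

0.0565 V/decade


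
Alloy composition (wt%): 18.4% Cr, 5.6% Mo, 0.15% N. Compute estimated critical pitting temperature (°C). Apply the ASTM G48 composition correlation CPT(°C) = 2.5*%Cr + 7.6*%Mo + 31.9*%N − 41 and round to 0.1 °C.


Apply the ASTM G48 empirical CPT estimate: CPT(°C) = 2.5*%Cr + 7.6*%Mo + 31.9*%N − 41
2.5*18.4 = 46; 7.6*5.6 = 42.56; 31.9*0.15 = 4.785
CPT = 46 + 42.56 + 4.785 − 41 = 52.345 °C
Rounded to 0.1 °C: CPT ≈ 52.3 °C

52.3 °C


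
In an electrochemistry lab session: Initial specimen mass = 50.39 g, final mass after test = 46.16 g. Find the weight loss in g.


Weight loss = initial − final
WL = 50.39 − 46.16 = 4.23 g

4.23 g


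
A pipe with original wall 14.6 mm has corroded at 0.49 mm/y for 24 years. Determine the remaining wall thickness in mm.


Remaining wall = original − CR × time
t = 14.6 − 0.49*24 = 14.6 − 11.76 = 2.84 mm

2.84 mm


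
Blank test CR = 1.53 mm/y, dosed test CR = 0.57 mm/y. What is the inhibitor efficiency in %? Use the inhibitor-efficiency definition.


Apply the inhibitor-efficiency definition: IE = (CR_blank − CR_inh)/CR_blank × 100
IE = (1.53 − 0.57) / 1.53 × 100
IE = 0.96 / 1.53 × 100 = 62.7 %

62.7 %


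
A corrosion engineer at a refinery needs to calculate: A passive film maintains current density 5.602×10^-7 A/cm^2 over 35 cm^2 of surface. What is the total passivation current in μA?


I = i_pass * A, then convert A → μA (×10^6)
I = 5.602×10^-7 * 35 * 10^6 = 19.61 μA

19.61 μA


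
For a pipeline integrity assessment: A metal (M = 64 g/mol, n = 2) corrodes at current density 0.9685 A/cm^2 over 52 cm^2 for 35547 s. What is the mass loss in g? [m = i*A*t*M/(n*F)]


Apply Faraday's law: m = i*A*t*M / (n*F)
Total charge passed Q = i*A*t = 0.9685*52*35547 = 1790218.014 C
m = Q*M/(n*F) = 1790218.014*64/(2*96485) = 593.73972 g

593.73972 g


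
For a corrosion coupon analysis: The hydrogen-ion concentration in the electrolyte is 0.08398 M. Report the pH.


pH = −log10[H+]
pH = −log10(0.08398) = 1.08

1.08


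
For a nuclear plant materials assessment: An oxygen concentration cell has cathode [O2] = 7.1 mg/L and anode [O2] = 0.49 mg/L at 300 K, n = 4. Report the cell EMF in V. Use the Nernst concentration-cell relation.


Apply the Nernst concentration-cell relation: E = (RT/nF)*ln(C_cathode/C_anode)
RT/nF = 8.314*300/(4*96485) = 0.00646266 V
ln(7.1/0.49) = 2.67344
E = 0.00646266 * 2.67344 = 0.01728 V

0.01728 V


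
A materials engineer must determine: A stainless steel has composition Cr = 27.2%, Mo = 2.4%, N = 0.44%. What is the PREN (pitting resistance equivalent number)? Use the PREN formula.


Apply the PREN formula: PREN = Cr + 3.3*Mo + 16*N
PREN = 27.2 + 3.3*2.4 + 16*0.44
PREN = 27.2 + 7.92 + 7.04 = 42.16

42.16


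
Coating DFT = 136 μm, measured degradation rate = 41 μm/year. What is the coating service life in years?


Service life = thickness / degradation rate
Life = 136 / 41 = 3.3 years

3.3 years


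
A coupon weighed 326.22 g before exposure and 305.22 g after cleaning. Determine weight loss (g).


Weight loss = initial − final
WL = 326.22 − 305.22 = 21.0 g

21.0 g


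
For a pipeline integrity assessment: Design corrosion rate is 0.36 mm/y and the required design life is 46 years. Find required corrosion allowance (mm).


Corrosion allowance = CR × design life
CA = 0.36 * 46 = 16.56 mm

16.56 mm


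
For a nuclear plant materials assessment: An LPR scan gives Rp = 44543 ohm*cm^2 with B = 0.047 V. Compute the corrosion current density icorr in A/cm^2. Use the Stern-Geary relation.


Apply the Stern-Geary relation: icorr = B / Rp
icorr = 0.047 / 44543 = 1.055×10^-6 A/cm^2

1.055×10^-6 A/cm^2


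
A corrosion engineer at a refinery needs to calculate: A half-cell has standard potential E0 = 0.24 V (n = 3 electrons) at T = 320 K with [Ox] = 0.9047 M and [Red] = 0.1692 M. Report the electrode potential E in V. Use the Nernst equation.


Apply the Nernst equation: E = E0 + (RT/nF)*ln([Ox]/[Red])
Step 1: RT/nF = 8.314*320/(3*96485) = 0.00919134 V
Step 2: [Ox]/[Red] = 0.9047/0.1692 = 5.346927
Step 3: ln(5.346927) = 1.676522
Step 4: correction = 0.00919134 * 1.676522 = 0.0154 V
E = 0.24 + 0.0154 = 0.2554 V

0.2554 V


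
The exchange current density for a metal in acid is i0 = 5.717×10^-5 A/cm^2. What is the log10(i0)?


i0 = 5.717×10^-5 A/cm^2
log10(i0) = -4.243

-4.243


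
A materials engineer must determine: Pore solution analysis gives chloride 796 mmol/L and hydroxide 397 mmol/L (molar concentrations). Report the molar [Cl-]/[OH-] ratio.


Threshold parameter = [Cl-] / [OH-] (molar basis; both in mmol/L, so units cancel)
Ratio = 796 / 397 = 2.01

2.01


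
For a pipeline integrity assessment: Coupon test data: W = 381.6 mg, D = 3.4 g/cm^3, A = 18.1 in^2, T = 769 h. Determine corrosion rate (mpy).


Apply the mpy weight-loss relation: CR = 534 * W / (D * A * T)
Numerator: 534 * 381.6 = 203774.4
Denominator: 3.4 * 18.1 * 769 = 47324.26
CR = 203774.4 / 47324.26 = 4.306 mpy

4.306 mpy


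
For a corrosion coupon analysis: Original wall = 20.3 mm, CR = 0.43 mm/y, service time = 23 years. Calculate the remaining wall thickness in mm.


Remaining wall = original − CR × time
t = 20.3 − 0.43*23 = 20.3 − 9.89 = 10.41 mm

10.41 mm


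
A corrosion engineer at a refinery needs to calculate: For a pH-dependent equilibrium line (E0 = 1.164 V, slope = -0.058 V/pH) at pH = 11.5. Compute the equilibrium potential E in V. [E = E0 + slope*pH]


Apply the Pourbaix line equation: E = E0 + slope*pH
E = 1.164 + (-0.058)*11.5 = 1.164 + (-0.667) = 0.497 V
Rounded to 3 decimal places: E = 0.497 V

0.497 V


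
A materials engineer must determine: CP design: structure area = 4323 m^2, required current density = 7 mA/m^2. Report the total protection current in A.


I = area * current density, then convert mA → A (÷1000)
I = 4323 * 7 / 1000 = 30.26 A

30.26 A


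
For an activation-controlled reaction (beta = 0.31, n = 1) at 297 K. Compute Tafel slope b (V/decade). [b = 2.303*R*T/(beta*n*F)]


Apply the Tafel slope relation: b = 2.303*R*T/(beta*n*F)
Numerator: 2.303 * 8.314 * 297 = 5686.7
Denominator: 0.31 * 1 * 96485 = 29910.35
b = 5686.7 / 29910.35 = 0.1901 V/decade

0.1901 V/decade


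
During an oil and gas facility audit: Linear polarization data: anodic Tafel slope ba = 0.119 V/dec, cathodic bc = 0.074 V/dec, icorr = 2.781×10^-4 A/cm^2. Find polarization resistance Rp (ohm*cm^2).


Apply the Stern-Geary equation: Rp = ba*bc / (2.303*icorr*(ba+bc))
ba*bc = 0.119*0.074 = 0.008806
ba+bc = 0.193; 2.303*icorr*(ba+bc) = 2.303*2.781×10^-4*0.193 = 1.2360961×10^-4
Rp = 0.008806 / 1.2360961×10^-4 = 71.24 ohm*cm^2

71.24 ohm*cm^2


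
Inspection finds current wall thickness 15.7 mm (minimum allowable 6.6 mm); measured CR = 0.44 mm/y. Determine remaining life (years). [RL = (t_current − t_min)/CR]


Apply the remaining-life relation: RL = (t_current − t_min) / CR
RL = (15.7 − 6.6) / 0.44 = 9.1 / 0.44 = 20.7 years

20.7 years


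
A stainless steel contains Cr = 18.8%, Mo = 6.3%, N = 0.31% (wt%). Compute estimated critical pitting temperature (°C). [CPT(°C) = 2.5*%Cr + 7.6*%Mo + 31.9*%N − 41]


Apply the ASTM G48 empirical CPT estimate: CPT(°C) = 2.5*%Cr + 7.6*%Mo + 31.9*%N − 41
2.5*18.8 = 47; 7.6*6.3 = 47.88; 31.9*0.31 = 9.889
CPT = 47 + 47.88 + 9.889 − 41 = 63.769 °C
Rounded to 0.1 °C: CPT ≈ 63.8 °C

63.8 °C


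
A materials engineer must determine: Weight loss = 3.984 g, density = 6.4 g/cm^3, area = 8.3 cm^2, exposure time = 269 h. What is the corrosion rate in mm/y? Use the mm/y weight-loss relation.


Apply the mm/y weight-loss relation: CR = 87600 * W / (D * A * T)
Numerator: 87600 * 3.984 = 348998.4
Denominator: 6.4 * 8.3 * 269 = 14289.28
CR = 348998.4 / 14289.28 = 24.4238 mm/y

24.4238 mm/y


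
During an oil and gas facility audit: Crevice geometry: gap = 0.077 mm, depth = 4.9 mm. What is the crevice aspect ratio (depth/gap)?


Aspect ratio = depth / gap
Ratio = 4.9 / 0.077 = 63.6

63.6


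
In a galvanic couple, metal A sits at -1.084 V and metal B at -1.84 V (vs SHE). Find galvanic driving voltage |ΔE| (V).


Driving voltage is the absolute potential difference.
|ΔE| = |-1.084 − (-1.84)| = 0.756 V

0.756 V


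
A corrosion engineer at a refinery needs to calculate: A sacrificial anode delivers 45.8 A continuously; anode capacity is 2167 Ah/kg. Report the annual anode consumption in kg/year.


Annual consumption = current * hours per year / capacity
Rate = 45.8 * 8760 / 2167 = 185.1 kg/year

185.1 kg/year


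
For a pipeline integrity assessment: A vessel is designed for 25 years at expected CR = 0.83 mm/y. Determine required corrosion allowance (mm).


Corrosion allowance = CR × design life
CA = 0.83 * 25 = 20.75 mm

20.75 mm


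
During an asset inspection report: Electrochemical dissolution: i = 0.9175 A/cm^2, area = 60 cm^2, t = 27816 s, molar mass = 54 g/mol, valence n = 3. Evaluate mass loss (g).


Apply Faraday's law: m = i*A*t*M / (n*F)
Total charge passed Q = i*A*t = 0.9175*60*27816 = 1531270.8 C
m = Q*M/(n*F) = 1531270.8*54/(3*96485) = 285.67005 g

285.67005 g


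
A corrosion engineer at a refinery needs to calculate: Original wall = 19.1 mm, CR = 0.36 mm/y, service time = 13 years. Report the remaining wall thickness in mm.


Remaining wall = original − CR × time
t = 19.1 − 0.36*13 = 19.1 − 4.68 = 14.42 mm

14.42 mm


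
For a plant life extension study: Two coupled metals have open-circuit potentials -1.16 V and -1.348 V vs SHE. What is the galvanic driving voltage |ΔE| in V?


Driving voltage is the absolute potential difference.
|ΔE| = |-1.16 − (-1.348)| = 0.188 V

0.188 V


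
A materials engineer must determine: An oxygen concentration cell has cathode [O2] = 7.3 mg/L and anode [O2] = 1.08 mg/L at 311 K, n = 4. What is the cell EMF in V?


Apply the Nernst concentration-cell relation: E = (RT/nF)*ln(C_cathode/C_anode)
RT/nF = 8.314*311/(4*96485) = 0.00669963 V
ln(7.3/1.08) = 1.91091
E = 0.00669963 * 1.91091 = 0.0128 V

0.0128 V


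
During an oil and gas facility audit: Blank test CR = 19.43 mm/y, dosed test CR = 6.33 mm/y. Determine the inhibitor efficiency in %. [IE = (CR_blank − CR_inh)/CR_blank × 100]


Apply the inhibitor-efficiency definition: IE = (CR_blank − CR_inh)/CR_blank × 100
IE = (19.43 − 6.33) / 19.43 × 100
IE = 13.1 / 19.43 × 100 = 67.4 %

67.4 %


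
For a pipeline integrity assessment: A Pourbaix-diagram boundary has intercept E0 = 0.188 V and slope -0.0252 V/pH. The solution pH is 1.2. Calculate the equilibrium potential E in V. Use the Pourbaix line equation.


Apply the Pourbaix line equation: E = E0 + slope*pH
E = 0.188 + (-0.0252)*1.2 = 0.188 + (-0.03024) = 0.15776 V
Rounded to 4 decimal places: E = 0.1578 V

0.1578 V


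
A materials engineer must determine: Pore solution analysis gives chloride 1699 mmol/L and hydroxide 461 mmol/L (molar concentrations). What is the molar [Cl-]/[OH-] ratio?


Threshold parameter = [Cl-] / [OH-] (molar basis; both in mmol/L, so units cancel)
Ratio = 1699 / 461 = 3.69

3.69


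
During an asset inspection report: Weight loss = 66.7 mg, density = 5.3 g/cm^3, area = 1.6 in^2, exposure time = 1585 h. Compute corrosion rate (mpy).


Apply the mpy weight-loss relation: CR = 534 * W / (D * A * T)
Numerator: 534 * 66.7 = 35617.8
Denominator: 5.3 * 1.6 * 1585 = 13440.8
CR = 35617.8 / 13440.8 = 2.65 mpy

2.65 mpy


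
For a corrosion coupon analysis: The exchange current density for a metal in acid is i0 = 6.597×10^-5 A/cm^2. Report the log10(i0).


i0 = 6.597×10^-5 A/cm^2
log10(i0) = -4.181

-4.181


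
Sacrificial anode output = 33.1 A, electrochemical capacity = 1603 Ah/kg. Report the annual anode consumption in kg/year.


Annual consumption = current * hours per year / capacity
Rate = 33.1 * 8760 / 1603 = 180.9 kg/year

180.9 kg/year


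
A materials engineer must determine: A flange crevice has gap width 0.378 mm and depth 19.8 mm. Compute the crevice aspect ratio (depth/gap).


Aspect ratio = depth / gap
Ratio = 19.8 / 0.378 = 52.4

52.4


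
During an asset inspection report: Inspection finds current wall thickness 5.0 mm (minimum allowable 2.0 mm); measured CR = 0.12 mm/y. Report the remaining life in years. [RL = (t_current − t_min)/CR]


Apply the remaining-life relation: RL = (t_current − t_min) / CR
RL = (5.0 − 2.0) / 0.12 = 3.0 / 0.12 = 25.0 years

25.0 years


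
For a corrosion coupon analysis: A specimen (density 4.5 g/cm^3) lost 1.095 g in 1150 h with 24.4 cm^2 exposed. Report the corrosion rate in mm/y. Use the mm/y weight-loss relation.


Apply the mm/y weight-loss relation: CR = 87600 * W / (D * A * T)
Numerator: 87600 * 1.095 = 95922.0
Denominator: 4.5 * 24.4 * 1150 = 126270.0
CR = 95922.0 / 126270.0 = 0.759658 mm/y

0.759658 mm/y


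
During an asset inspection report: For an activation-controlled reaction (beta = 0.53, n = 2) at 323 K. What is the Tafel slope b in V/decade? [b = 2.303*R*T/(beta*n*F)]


Apply the Tafel slope relation: b = 2.303*R*T/(beta*n*F)
Numerator: 2.303 * 8.314 * 323 = 6184.53
Denominator: 0.53 * 2 * 96485 = 102274.1
b = 6184.53 / 102274.1 = 0.06 V/decade

0.06 V/decade


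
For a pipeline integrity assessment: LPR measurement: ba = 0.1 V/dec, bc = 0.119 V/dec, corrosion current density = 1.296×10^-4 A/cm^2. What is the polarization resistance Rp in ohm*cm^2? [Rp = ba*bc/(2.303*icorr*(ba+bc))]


Apply the Stern-Geary equation: Rp = ba*bc / (2.303*icorr*(ba+bc))
ba*bc = 0.1*0.119 = 0.0119
ba+bc = 0.219; 2.303*icorr*(ba+bc) = 2.303*1.296×10^-4*0.219 = 6.5364667×10^-5
Rp = 0.0119 / 6.5364667×10^-5 = 182.1 ohm*cm^2

182.1 ohm*cm^2


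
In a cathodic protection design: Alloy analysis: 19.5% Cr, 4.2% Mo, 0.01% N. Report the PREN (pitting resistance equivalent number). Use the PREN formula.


Apply the PREN formula: PREN = Cr + 3.3*Mo + 16*N
PREN = 19.5 + 3.3*4.2 + 16*0.01
PREN = 19.5 + 13.86 + 0.16 = 33.52

33.52


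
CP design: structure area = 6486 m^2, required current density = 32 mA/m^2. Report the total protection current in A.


I = area * current density, then convert mA → A (÷1000)
I = 6486 * 32 / 1000 = 207.55 A

207.55 A


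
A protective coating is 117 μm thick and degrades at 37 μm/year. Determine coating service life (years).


Service life = thickness / degradation rate
Life = 117 / 37 = 3.2 years

3.2 years


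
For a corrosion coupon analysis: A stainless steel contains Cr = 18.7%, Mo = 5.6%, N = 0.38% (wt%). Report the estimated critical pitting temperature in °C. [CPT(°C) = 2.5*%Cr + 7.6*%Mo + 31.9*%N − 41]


Apply the ASTM G48 empirical CPT estimate: CPT(°C) = 2.5*%Cr + 7.6*%Mo + 31.9*%N − 41
2.5*18.7 = 46.75; 7.6*5.6 = 42.56; 31.9*0.38 = 12.122
CPT = 46.75 + 42.56 + 12.122 − 41 = 60.432 °C
Rounded to 0.1 °C: CPT ≈ 60.4 °C

60.4 °C


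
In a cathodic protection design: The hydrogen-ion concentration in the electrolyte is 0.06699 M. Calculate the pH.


pH = −log10[H+]
pH = −log10(0.06699) = 1.17

1.17


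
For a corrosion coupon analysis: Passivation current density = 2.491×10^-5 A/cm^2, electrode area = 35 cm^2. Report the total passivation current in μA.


I = i_pass * A, then convert A → μA (×10^6)
I = 2.491×10^-5 * 35 * 10^6 = 871.85 μA

871.85 μA


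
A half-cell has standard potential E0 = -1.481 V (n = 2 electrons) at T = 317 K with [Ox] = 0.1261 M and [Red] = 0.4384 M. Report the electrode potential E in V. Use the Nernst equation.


Apply the Nernst equation: E = E0 + (RT/nF)*ln([Ox]/[Red])
Step 1: RT/nF = 8.314*317/(2*96485) = 0.01365776 V
Step 2: [Ox]/[Red] = 0.1261/0.4384 = 0.287637
Step 3: ln(0.287637) = -1.246056
Step 4: correction = 0.01365776 * -1.246056 = -0.017 V
E = -1.481 + -0.017 = -1.498 V

-1.498 V


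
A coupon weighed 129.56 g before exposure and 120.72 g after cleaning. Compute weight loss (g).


Weight loss = initial − final
WL = 129.56 − 120.72 = 8.84 g

8.84 g


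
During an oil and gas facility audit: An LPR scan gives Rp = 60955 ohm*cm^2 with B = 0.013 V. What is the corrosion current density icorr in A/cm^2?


Apply the Stern-Geary relation: icorr = B / Rp
icorr = 0.013 / 60955 = 2.133×10^-7 A/cm^2

2.133×10^-7 A/cm^2


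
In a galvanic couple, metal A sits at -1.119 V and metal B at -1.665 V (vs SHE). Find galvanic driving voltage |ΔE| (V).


Driving voltage is the absolute potential difference.
|ΔE| = |-1.119 − (-1.665)| = 0.546 V

0.546 V


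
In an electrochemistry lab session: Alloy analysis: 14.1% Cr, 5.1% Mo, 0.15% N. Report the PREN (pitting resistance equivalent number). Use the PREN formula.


Apply the PREN formula: PREN = Cr + 3.3*Mo + 16*N
PREN = 14.1 + 3.3*5.1 + 16*0.15
PREN = 14.1 + 16.83 + 2.4 = 33.33

33.33


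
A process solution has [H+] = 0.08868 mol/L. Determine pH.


pH = −log10[H+]
pH = −log10(0.08868) = 1.05

1.05


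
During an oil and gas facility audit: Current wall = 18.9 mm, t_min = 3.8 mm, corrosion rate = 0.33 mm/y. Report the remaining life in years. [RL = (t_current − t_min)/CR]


Apply the remaining-life relation: RL = (t_current − t_min) / CR
RL = (18.9 − 3.8) / 0.33 = 15.1 / 0.33 = 45.8 years

45.8 years


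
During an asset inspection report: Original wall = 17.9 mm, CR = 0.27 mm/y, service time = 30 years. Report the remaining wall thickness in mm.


Remaining wall = original − CR × time
t = 17.9 − 0.27*30 = 17.9 − 8.1 = 9.8 mm

9.8 mm


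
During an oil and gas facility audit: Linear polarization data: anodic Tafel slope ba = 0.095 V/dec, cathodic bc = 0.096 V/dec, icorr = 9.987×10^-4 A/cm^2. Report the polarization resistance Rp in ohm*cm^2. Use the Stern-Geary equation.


Apply the Stern-Geary equation: Rp = ba*bc / (2.303*icorr*(ba+bc))
ba*bc = 0.095*0.096 = 0.00912
ba+bc = 0.191; 2.303*icorr*(ba+bc) = 2.303*9.987×10^-4*0.191 = 4.3930117×10^-4
Rp = 0.00912 / 4.3930117×10^-4 = 20.76 ohm*cm^2

20.76 ohm*cm^2


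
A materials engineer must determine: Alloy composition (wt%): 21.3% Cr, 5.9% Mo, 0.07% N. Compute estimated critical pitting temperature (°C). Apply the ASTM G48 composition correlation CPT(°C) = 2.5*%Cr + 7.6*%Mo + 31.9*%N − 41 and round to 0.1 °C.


Apply the ASTM G48 empirical CPT estimate: CPT(°C) = 2.5*%Cr + 7.6*%Mo + 31.9*%N − 41
2.5*21.3 = 53.25; 7.6*5.9 = 44.84; 31.9*0.07 = 2.233
CPT = 53.25 + 44.84 + 2.233 − 41 = 59.323 °C
Rounded to 0.1 °C: CPT ≈ 59.3 °C

59.3 °C


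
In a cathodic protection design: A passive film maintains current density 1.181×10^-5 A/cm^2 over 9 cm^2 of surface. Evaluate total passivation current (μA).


I = i_pass * A, then convert A → μA (×10^6)
I = 1.181×10^-5 * 9 * 10^6 = 106.29 μA

106.29 μA


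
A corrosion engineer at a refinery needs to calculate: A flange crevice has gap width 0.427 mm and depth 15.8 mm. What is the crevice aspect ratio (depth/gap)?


Aspect ratio = depth / gap
Ratio = 15.8 / 0.427 = 37.0

37.0


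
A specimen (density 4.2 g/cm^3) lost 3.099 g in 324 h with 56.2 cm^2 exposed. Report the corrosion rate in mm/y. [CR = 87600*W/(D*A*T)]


Apply the mm/y weight-loss relation: CR = 87600 * W / (D * A * T)
Numerator: 87600 * 3.099 = 271472.4
Denominator: 4.2 * 56.2 * 324 = 76476.96
CR = 271472.4 / 76476.96 = 3.54973 mm/y

3.54973 mm/y


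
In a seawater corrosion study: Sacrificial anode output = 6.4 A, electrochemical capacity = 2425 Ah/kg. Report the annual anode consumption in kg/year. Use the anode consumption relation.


Annual consumption = current * hours per year / capacity
Rate = 6.4 * 8760 / 2425 = 23.1 kg/year

23.1 kg/year


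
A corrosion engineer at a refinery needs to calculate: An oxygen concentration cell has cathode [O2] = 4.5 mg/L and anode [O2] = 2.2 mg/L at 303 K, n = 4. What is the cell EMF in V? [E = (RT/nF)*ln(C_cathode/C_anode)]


Apply the Nernst concentration-cell relation: E = (RT/nF)*ln(C_cathode/C_anode)
RT/nF = 8.314*303/(4*96485) = 0.00652729 V
ln(4.5/2.2) = 0.71562
E = 0.00652729 * 0.71562 = 0.00467 V

0.00467 V


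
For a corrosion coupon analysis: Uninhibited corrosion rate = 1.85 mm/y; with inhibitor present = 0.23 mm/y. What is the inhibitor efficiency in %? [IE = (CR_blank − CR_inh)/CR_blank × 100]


Apply the inhibitor-efficiency definition: IE = (CR_blank − CR_inh)/CR_blank × 100
IE = (1.85 − 0.23) / 1.85 × 100
IE = 1.62 / 1.85 × 100 = 87.6 %

87.6 %


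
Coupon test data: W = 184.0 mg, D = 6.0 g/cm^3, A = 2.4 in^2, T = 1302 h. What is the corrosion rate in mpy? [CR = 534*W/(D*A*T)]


Apply the mpy weight-loss relation: CR = 534 * W / (D * A * T)
Numerator: 534 * 184.0 = 98256.0
Denominator: 6.0 * 2.4 * 1302 = 18748.8
CR = 98256.0 / 18748.8 = 5.24066 mpy

5.24066 mpy


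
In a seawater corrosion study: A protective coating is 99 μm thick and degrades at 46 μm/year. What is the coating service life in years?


Service life = thickness / degradation rate
Life = 99 / 46 = 2.2 years

2.2 years


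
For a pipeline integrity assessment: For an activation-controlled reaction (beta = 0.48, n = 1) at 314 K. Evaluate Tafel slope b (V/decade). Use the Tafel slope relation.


Apply the Tafel slope relation: b = 2.303*R*T/(beta*n*F)
Numerator: 2.303 * 8.314 * 314 = 6012.2
Denominator: 0.48 * 1 * 96485 = 46312.8
b = 6012.2 / 46312.8 = 0.13 V/decade

0.13 V/decade


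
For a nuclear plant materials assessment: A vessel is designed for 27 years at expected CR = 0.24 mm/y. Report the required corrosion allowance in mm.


Corrosion allowance = CR × design life
CA = 0.24 * 27 = 6.48 mm

6.48 mm


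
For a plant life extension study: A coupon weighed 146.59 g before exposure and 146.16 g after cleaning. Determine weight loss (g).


Weight loss = initial − final
WL = 146.59 − 146.16 = 0.43 g

0.43 g


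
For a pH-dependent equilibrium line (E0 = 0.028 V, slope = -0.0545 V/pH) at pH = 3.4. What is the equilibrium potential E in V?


Apply the Pourbaix line equation: E = E0 + slope*pH
E = 0.028 + (-0.0545)*3.4 = 0.028 + (-0.1853) = -0.1573 V
Rounded to 4 decimal places: E = -0.1573 V

-0.1573 V


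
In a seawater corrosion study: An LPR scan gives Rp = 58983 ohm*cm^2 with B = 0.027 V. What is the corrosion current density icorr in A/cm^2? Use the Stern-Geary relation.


Apply the Stern-Geary relation: icorr = B / Rp
icorr = 0.027 / 58983 = 4.578×10^-7 A/cm^2

4.578×10^-7 A/cm^2


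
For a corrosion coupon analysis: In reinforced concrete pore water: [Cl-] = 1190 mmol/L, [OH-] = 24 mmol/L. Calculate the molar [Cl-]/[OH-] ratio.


Threshold parameter = [Cl-] / [OH-] (molar basis; both in mmol/L, so units cancel)
Ratio = 1190 / 24 = 49.58

49.58


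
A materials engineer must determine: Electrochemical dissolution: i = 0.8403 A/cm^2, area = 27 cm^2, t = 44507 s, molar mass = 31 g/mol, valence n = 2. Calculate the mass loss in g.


Apply Faraday's law: m = i*A*t*M / (n*F)
Total charge passed Q = i*A*t = 0.8403*27*44507 = 1009779.2667 C
m = Q*M/(n*F) = 1009779.2667*31/(2*96485) = 162.21774 g

162.21774 g


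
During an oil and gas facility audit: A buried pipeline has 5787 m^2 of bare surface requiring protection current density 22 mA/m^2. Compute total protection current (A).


I = area * current density, then convert mA → A (÷1000)
I = 5787 * 22 / 1000 = 127.31 A

127.31 A


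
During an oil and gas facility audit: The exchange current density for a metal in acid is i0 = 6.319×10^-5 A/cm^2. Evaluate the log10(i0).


i0 = 6.319×10^-5 A/cm^2
log10(i0) = -4.199

-4.199


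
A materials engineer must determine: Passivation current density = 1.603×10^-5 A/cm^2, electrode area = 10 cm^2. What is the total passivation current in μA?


I = i_pass * A, then convert A → μA (×10^6)
I = 1.603×10^-5 * 10 * 10^6 = 160.3 μA

160.3 μA


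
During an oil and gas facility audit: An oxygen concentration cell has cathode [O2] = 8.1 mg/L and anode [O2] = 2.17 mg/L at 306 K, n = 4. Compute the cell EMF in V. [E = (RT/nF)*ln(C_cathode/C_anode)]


Apply the Nernst concentration-cell relation: E = (RT/nF)*ln(C_cathode/C_anode)
RT/nF = 8.314*306/(4*96485) = 0.00659192 V
ln(8.1/2.17) = 1.31714
E = 0.00659192 * 1.31714 = 0.00868 V

0.00868 V


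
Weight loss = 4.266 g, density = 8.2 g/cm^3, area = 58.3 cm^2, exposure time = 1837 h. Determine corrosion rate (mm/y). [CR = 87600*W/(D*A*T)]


Apply the mm/y weight-loss relation: CR = 87600 * W / (D * A * T)
Numerator: 87600 * 4.266 = 373701.6
Denominator: 8.2 * 58.3 * 1837 = 878196.22
CR = 373701.6 / 878196.22 = 0.4255 mm/y

0.4255 mm/y


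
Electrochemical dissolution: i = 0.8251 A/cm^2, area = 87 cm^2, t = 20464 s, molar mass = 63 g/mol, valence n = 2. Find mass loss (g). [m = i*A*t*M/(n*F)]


Apply Faraday's law: m = i*A*t*M / (n*F)
Total charge passed Q = i*A*t = 0.8251*87*20464 = 1468981.6368 C
m = Q*M/(n*F) = 1468981.6368*63/(2*96485) = 479.58669 g

479.58669 g


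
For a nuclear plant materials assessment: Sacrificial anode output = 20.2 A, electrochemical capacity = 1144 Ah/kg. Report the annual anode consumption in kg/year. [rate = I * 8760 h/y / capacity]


Annual consumption = current * hours per year / capacity
Rate = 20.2 * 8760 / 1144 = 154.7 kg/year

154.7 kg/year


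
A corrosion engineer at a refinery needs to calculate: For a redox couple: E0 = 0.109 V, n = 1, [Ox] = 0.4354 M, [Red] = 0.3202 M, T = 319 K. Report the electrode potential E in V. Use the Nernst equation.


Apply the Nernst equation: E = E0 + (RT/nF)*ln([Ox]/[Red])
Step 1: RT/nF = 8.314*319/(1*96485) = 0.02748786 V
Step 2: [Ox]/[Red] = 0.4354/0.3202 = 1.359775
Step 3: ln(1.359775) = 0.307319
Step 4: correction = 0.02748786 * 0.307319 = 0.0084 V
E = 0.109 + 0.0084 = 0.1174 V

0.1174 V
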